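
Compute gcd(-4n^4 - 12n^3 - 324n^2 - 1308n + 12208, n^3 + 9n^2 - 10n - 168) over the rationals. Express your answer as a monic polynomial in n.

Repeated division with remainder:
  -4n^4 - 12n^3 - 324n^2 - 1308n + 12208 = (-4n + 24)(n^3 + 9n^2 - 10n - 168) + (-580n^2 - 1740n + 16240)
  n^3 + 9n^2 - 10n - 168 = (-(1/580)n - 3/290)(-580n^2 - 1740n + 16240) + (0)
Last nonzero remainder: -580n^2 - 1740n + 16240. Dividing through by -580 gives the monic gcd n^2 + 3n - 28.

n^2 + 3n - 28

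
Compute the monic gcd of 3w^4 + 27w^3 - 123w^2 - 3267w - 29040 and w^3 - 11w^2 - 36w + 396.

w - 11

By polynomial division,
  3w^4 + 27w^3 - 123w^2 - 3267w - 29040 = (3w + 60)(w^3 - 11w^2 - 36w + 396) + (645w^2 - 2295w - 52800)
  w^3 - 11w^2 - 36w + 396 = ((1/645)w - 64/5547)(645w^2 - 2295w - 52800) + ((35836/1849)w - 394196/1849)
  645w^2 - 2295w - 52800 = ((1192605/35836)w + 2218800/8959)((35836/1849)w - 394196/1849) + (0)
Last nonzero remainder: (35836/1849)w - 394196/1849. Dividing through by 35836/1849 gives the monic gcd w - 11.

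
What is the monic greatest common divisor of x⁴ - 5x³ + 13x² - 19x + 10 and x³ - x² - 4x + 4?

Apply the Euclidean algorithm:
  x⁴ - 5x³ + 13x² - 19x + 10 = (x - 4)(x³ - x² - 4x + 4) + (13x² - 39x + 26)
  x³ - x² - 4x + 4 = ((1/13)x + 2/13)(13x² - 39x + 26) + (0)
Last nonzero remainder: 13x² - 39x + 26. Dividing through by 13 gives the monic gcd x² - 3x + 2.

x² - 3x + 2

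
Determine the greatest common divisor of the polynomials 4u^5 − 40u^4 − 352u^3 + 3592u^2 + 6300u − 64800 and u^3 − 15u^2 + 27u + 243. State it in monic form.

u^2 − 18u + 81

Repeated division with remainder:
  4u^5 − 40u^4 − 352u^3 + 3592u^2 + 6300u − 64800 = (4u^2 + 20u − 160)(u^3 − 15u^2 + 27u + 243) + (−320u^2 + 5760u − 25920)
  u^3 − 15u^2 + 27u + 243 = (−(1/320)u − 3/320)(−320u^2 + 5760u − 25920) + (0)
Last nonzero remainder: −320u^2 + 5760u − 25920. Dividing through by −320 gives the monic gcd u^2 − 18u + 81.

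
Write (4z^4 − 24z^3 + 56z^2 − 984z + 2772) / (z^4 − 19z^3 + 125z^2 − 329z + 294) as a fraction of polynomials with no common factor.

Repeated division with remainder:
  4z^4 − 24z^3 + 56z^2 − 984z + 2772 = (4)(z^4 − 19z^3 + 125z^2 − 329z + 294) + (52z^3 − 444z^2 + 332z + 1596)
  z^4 − 19z^3 + 125z^2 − 329z + 294 = ((1/52)z − 34/169)(52z^3 − 444z^2 + 332z + 1596) + ((4950/169)z^2 − (49500/169)z + 103950/169)
  52z^3 − 444z^2 + 332z + 1596 = ((4394/2475)z + 6422/2475)((4950/169)z^2 − (49500/169)z + 103950/169) + (0)
Last nonzero remainder: (4950/169)z^2 − (49500/169)z + 103950/169. Dividing through by 4950/169 gives the monic gcd z^2 − 10z + 21.
Cancel z^2 − 10z + 21 from numerator and denominator to get the reduced form.

(4z^2 + 16z + 132)/(z^2 − 9z + 14)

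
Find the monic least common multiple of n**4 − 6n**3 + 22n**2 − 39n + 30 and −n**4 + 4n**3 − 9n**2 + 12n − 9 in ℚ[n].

n**6 − 7n**5 + 31n**4 − 79n**3 + 135n**2 − 147n + 90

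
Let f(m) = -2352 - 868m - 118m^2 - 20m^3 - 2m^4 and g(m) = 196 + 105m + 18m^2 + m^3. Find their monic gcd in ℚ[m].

28 + 11m + m^2

Repeated division with remainder:
  -2m^4 - 20m^3 - 118m^2 - 868m - 2352 = (-2m + 16)(m^3 + 18m^2 + 105m + 196) + (-196m^2 - 2156m - 5488)
  m^3 + 18m^2 + 105m + 196 = (-(1/196)m - 1/28)(-196m^2 - 2156m - 5488) + (0)
Last nonzero remainder: -196m^2 - 2156m - 5488. Dividing through by -196 gives the monic gcd m^2 + 11m + 28.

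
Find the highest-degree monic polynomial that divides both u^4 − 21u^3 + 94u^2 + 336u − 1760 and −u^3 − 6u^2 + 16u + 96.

u^2 − 16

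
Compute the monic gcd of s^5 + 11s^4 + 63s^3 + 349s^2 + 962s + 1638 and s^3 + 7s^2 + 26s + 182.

By polynomial division,
  s^5 + 11s^4 + 63s^3 + 349s^2 + 962s + 1638 = (s^2 + 4s + 9)(s^3 + 7s^2 + 26s + 182) + (0)
The last nonzero remainder s^3 + 7s^2 + 26s + 182 is already monic.

s^3 + 7s^2 + 26s + 182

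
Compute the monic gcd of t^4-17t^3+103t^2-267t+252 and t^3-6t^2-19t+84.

Apply the Euclidean algorithm:
  t^4-17t^3+103t^2-267t+252 = (t-11)(t^3-6t^2-19t+84) + (56t^2-560t+1176)
  t^3-6t^2-19t+84 = ((1/56)t+1/14)(56t^2-560t+1176) + (0)
Last nonzero remainder: 56t^2-560t+1176. Dividing through by 56 gives the monic gcd t^2-10t+21.

t^2-10t+21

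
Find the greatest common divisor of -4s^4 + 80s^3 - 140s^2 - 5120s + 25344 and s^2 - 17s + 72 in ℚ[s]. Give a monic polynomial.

Apply the Euclidean algorithm:
  -4s^4 + 80s^3 - 140s^2 - 5120s + 25344 = (-4s^2 + 12s + 352)(s^2 - 17s + 72) + (0)
The last nonzero remainder s^2 - 17s + 72 is already monic.

s^2 - 17s + 72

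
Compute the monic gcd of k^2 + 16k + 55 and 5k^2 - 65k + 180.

Apply the Euclidean algorithm:
  k^2 + 16k + 55 = (1/5)(5k^2 - 65k + 180) + (29k + 19)
  5k^2 - 65k + 180 = ((5/29)k - 1980/841)(29k + 19) + (189000/841)
  29k + 19 = ((24389/189000)k + 15979/189000)(189000/841) + (0)
The last nonzero remainder is the constant 189000/841, so the polynomials are coprime and gcd = 1.

1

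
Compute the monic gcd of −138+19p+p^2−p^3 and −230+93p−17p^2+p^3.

Apply the Euclidean algorithm:
  −p^3+p^2+19p−138 = (−1)(p^3−17p^2+93p−230) + (−16p^2+112p−368)
  p^3−17p^2+93p−230 = (−(1/16)p+5/8)(−16p^2+112p−368) + (0)
Last nonzero remainder: −16p^2+112p−368. Dividing through by −16 gives the monic gcd p^2−7p+23.

23−7p+p^2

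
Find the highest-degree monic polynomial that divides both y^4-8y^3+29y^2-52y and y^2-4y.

y^2-4y

Repeated division with remainder:
  y^4-8y^3+29y^2-52y = (y^2-4y+13)(y^2-4y) + (0)
The last nonzero remainder y^2-4y is already monic.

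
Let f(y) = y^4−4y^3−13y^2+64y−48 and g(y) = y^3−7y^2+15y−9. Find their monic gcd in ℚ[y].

Euclidean algorithm in ℚ[y]:
  y^4−4y^3−13y^2+64y−48 = (y+3)(y^3−7y^2+15y−9) + (−7y^2+28y−21)
  y^3−7y^2+15y−9 = (−(1/7)y+3/7)(−7y^2+28y−21) + (0)
Last nonzero remainder: −7y^2+28y−21. Dividing through by −7 gives the monic gcd y^2−4y+3.

y^2−4y+3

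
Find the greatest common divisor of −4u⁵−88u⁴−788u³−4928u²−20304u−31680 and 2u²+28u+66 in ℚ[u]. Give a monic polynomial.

By polynomial division,
  −4u⁵−88u⁴−788u³−4928u²−20304u−31680 = (−2u³−16u²−104u−480)(2u²+28u+66) + (0)
Last nonzero remainder: 2u²+28u+66. Dividing through by 2 gives the monic gcd u²+14u+33.

u²+14u+33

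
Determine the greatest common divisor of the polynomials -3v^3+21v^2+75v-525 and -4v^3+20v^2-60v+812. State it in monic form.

Euclidean algorithm in ℚ[v]:
  -3v^3+21v^2+75v-525 = (3/4)(-4v^3+20v^2-60v+812) + (6v^2+120v-1134)
  -4v^3+20v^2-60v+812 = (-(2/3)v+50/3)(6v^2+120v-1134) + (-2816v+19712)
  6v^2+120v-1134 = (-(3/1408)v-81/1408)(-2816v+19712) + (0)
Last nonzero remainder: -2816v+19712. Dividing through by -2816 gives the monic gcd v-7.

v-7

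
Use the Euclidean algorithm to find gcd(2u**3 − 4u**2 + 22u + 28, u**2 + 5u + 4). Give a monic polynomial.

By polynomial division,
  2u**3 − 4u**2 + 22u + 28 = (2u − 14)(u**2 + 5u + 4) + (84u + 84)
  u**2 + 5u + 4 = ((1/84)u + 1/21)(84u + 84) + (0)
Last nonzero remainder: 84u + 84. Dividing through by 84 gives the monic gcd u + 1.

u + 1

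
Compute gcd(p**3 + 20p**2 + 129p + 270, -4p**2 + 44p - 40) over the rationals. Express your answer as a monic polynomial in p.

1

Apply the Euclidean algorithm:
  p**3 + 20p**2 + 129p + 270 = (-(1/4)p - 31/4)(-4p**2 + 44p - 40) + (460p - 40)
  -4p**2 + 44p - 40 = (-(1/115)p + 251/2645)(460p - 40) + (-19152/529)
  460p - 40 = (-(60835/4788)p + 2645/2394)(-19152/529) + (0)
The last nonzero remainder is the constant -19152/529, so the polynomials are coprime and gcd = 1.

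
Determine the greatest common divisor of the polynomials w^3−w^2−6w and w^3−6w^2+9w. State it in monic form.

w^2−3w

Apply the Euclidean algorithm:
  w^3−w^2−6w = (w^3−6w^2+9w) + (5w^2−15w)
  w^3−6w^2+9w = ((1/5)w−3/5)(5w^2−15w) + (0)
Last nonzero remainder: 5w^2−15w. Dividing through by 5 gives the monic gcd w^2−3w.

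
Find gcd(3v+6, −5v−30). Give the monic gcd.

By polynomial division,
  3v+6 = (−3/5)(−5v−30) + (−12)
  −5v−30 = ((5/12)v+5/2)(−12) + (0)
The last nonzero remainder is the constant −12, so the polynomials are coprime and gcd = 1.

1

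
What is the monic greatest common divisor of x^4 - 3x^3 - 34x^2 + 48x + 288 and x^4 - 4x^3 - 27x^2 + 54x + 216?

By polynomial division,
  x^4 - 3x^3 - 34x^2 + 48x + 288 = (x^4 - 4x^3 - 27x^2 + 54x + 216) + (x^3 - 7x^2 - 6x + 72)
  x^4 - 4x^3 - 27x^2 + 54x + 216 = (x + 3)(x^3 - 7x^2 - 6x + 72) + (0)
The last nonzero remainder x^3 - 7x^2 - 6x + 72 is already monic.

x^3 - 7x^2 - 6x + 72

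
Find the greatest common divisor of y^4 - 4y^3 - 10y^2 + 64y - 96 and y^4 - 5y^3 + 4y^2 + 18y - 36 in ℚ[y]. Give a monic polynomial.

Euclidean algorithm in ℚ[y]:
  y^4 - 4y^3 - 10y^2 + 64y - 96 = (y^4 - 5y^3 + 4y^2 + 18y - 36) + (y^3 - 14y^2 + 46y - 60)
  y^4 - 5y^3 + 4y^2 + 18y - 36 = (y + 9)(y^3 - 14y^2 + 46y - 60) + (84y^2 - 336y + 504)
  y^3 - 14y^2 + 46y - 60 = ((1/84)y - 5/42)(84y^2 - 336y + 504) + (0)
Last nonzero remainder: 84y^2 - 336y + 504. Dividing through by 84 gives the monic gcd y^2 - 4y + 6.

y^2 - 4y + 6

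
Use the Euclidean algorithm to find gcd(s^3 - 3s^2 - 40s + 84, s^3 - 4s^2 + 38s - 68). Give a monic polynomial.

s - 2

Apply the Euclidean algorithm:
  s^3 - 3s^2 - 40s + 84 = (s^3 - 4s^2 + 38s - 68) + (s^2 - 78s + 152)
  s^3 - 4s^2 + 38s - 68 = (s + 74)(s^2 - 78s + 152) + (5658s - 11316)
  s^2 - 78s + 152 = ((1/5658)s - 38/2829)(5658s - 11316) + (0)
Last nonzero remainder: 5658s - 11316. Dividing through by 5658 gives the monic gcd s - 2.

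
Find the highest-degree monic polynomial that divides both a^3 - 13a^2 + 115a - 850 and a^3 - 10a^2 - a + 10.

a - 10

Repeated division with remainder:
  a^3 - 13a^2 + 115a - 850 = (a^3 - 10a^2 - a + 10) + (-3a^2 + 116a - 860)
  a^3 - 10a^2 - a + 10 = (-(1/3)a - 86/9)(-3a^2 + 116a - 860) + ((7387/9)a - 73870/9)
  -3a^2 + 116a - 860 = (-(27/7387)a + 774/7387)((7387/9)a - 73870/9) + (0)
Last nonzero remainder: (7387/9)a - 73870/9. Dividing through by 7387/9 gives the monic gcd a - 10.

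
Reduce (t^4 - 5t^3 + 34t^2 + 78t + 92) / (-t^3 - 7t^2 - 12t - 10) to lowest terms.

(-t^2 + 7t - 46)/(t + 5)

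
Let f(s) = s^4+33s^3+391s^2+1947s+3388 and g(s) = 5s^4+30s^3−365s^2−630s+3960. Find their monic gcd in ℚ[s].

Apply the Euclidean algorithm:
  s^4+33s^3+391s^2+1947s+3388 = (1/5)(5s^4+30s^3−365s^2−630s+3960) + (27s^3+464s^2+2073s+2596)
  5s^4+30s^3−365s^2−630s+3960 = ((5/27)s−1510/729)(27s^3+464s^2+2073s+2596) + ((154700/729)s^2+(773500/243)s+6806800/729)
  27s^3+464s^2+2073s+2596 = ((19683/154700)s+43011/154700)((154700/729)s^2+(773500/243)s+6806800/729) + (0)
Last nonzero remainder: (154700/729)s^2+(773500/243)s+6806800/729. Dividing through by 154700/729 gives the monic gcd s^2+15s+44.

s^2+15s+44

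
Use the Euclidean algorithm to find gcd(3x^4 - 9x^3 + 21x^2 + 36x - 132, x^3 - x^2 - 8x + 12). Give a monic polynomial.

x - 2

Apply the Euclidean algorithm:
  3x^4 - 9x^3 + 21x^2 + 36x - 132 = (3x - 6)(x^3 - x^2 - 8x + 12) + (39x^2 - 48x - 60)
  x^3 - x^2 - 8x + 12 = ((1/39)x + 1/169)(39x^2 - 48x - 60) + (-(1044/169)x + 2088/169)
  39x^2 - 48x - 60 = (-(2197/348)x - 845/174)(-(1044/169)x + 2088/169) + (0)
Last nonzero remainder: -(1044/169)x + 2088/169. Dividing through by -1044/169 gives the monic gcd x - 2.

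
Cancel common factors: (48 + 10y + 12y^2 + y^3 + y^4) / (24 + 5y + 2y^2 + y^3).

Apply the Euclidean algorithm:
  y^4 + y^3 + 12y^2 + 10y + 48 = (y - 1)(y^3 + 2y^2 + 5y + 24) + (9y^2 - 9y + 72)
  y^3 + 2y^2 + 5y + 24 = ((1/9)y + 1/3)(9y^2 - 9y + 72) + (0)
Last nonzero remainder: 9y^2 - 9y + 72. Dividing through by 9 gives the monic gcd y^2 - y + 8.
Cancel y^2 - y + 8 from numerator and denominator to get the reduced form.

(6 + 2y + y^2)/(3 + y)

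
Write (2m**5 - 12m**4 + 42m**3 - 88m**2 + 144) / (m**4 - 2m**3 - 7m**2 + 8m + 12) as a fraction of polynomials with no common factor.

(2m**2 - 4m + 24)/(m + 2)

Apply the Euclidean algorithm:
  2m**5 - 12m**4 + 42m**3 - 88m**2 + 144 = (2m - 8)(m**4 - 2m**3 - 7m**2 + 8m + 12) + (40m**3 - 160m**2 + 40m + 240)
  m**4 - 2m**3 - 7m**2 + 8m + 12 = ((1/40)m + 1/20)(40m**3 - 160m**2 + 40m + 240) + (0)
Last nonzero remainder: 40m**3 - 160m**2 + 40m + 240. Dividing through by 40 gives the monic gcd m**3 - 4m**2 + m + 6.
Cancel m**3 - 4m**2 + m + 6 from numerator and denominator to get the reduced form.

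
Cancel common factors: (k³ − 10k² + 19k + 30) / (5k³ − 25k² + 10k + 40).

(k² − 11k + 30)/(5k² − 30k + 40)

Euclidean algorithm in ℚ[k]:
  k³ − 10k² + 19k + 30 = (1/5)(5k³ − 25k² + 10k + 40) + (−5k² + 17k + 22)
  5k³ − 25k² + 10k + 40 = (−k + 8/5)(−5k² + 17k + 22) + ((24/5)k + 24/5)
  −5k² + 17k + 22 = (−(25/24)k + 55/12)((24/5)k + 24/5) + (0)
Last nonzero remainder: (24/5)k + 24/5. Dividing through by 24/5 gives the monic gcd k + 1.
Cancel k + 1 from numerator and denominator to get the reduced form.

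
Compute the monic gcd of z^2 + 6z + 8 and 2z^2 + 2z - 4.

z + 2

Euclidean algorithm in ℚ[z]:
  z^2 + 6z + 8 = (1/2)(2z^2 + 2z - 4) + (5z + 10)
  2z^2 + 2z - 4 = ((2/5)z - 2/5)(5z + 10) + (0)
Last nonzero remainder: 5z + 10. Dividing through by 5 gives the monic gcd z + 2.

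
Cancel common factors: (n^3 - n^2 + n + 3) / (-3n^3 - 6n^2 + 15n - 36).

(-n - 1)/(3n + 12)

Repeated division with remainder:
  n^3 - n^2 + n + 3 = (-1/3)(-3n^3 - 6n^2 + 15n - 36) + (-3n^2 + 6n - 9)
  -3n^3 - 6n^2 + 15n - 36 = (n + 4)(-3n^2 + 6n - 9) + (0)
Last nonzero remainder: -3n^2 + 6n - 9. Dividing through by -3 gives the monic gcd n^2 - 2n + 3.
Cancel n^2 - 2n + 3 from numerator and denominator to get the reduced form.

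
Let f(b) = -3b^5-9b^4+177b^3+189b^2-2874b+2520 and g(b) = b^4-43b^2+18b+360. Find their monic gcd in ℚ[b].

Repeated division with remainder:
  -3b^5-9b^4+177b^3+189b^2-2874b+2520 = (-3b-9)(b^4-43b^2+18b+360) + (48b^3-144b^2-1632b+5760)
  b^4-43b^2+18b+360 = ((1/48)b+1/16)(48b^3-144b^2-1632b+5760) + (0)
Last nonzero remainder: 48b^3-144b^2-1632b+5760. Dividing through by 48 gives the monic gcd b^3-3b^2-34b+120.

b^3-3b^2-34b+120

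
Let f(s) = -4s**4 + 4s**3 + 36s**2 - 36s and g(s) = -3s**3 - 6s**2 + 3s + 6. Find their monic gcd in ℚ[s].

Apply the Euclidean algorithm:
  -4s**4 + 4s**3 + 36s**2 - 36s = ((4/3)s - 4)(-3s**3 - 6s**2 + 3s + 6) + (8s**2 - 32s + 24)
  -3s**3 - 6s**2 + 3s + 6 = (-(3/8)s - 9/4)(8s**2 - 32s + 24) + (-60s + 60)
  8s**2 - 32s + 24 = (-(2/15)s + 2/5)(-60s + 60) + (0)
Last nonzero remainder: -60s + 60. Dividing through by -60 gives the monic gcd s - 1.

s - 1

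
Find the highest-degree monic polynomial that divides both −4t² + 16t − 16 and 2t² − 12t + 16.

t − 2

By polynomial division,
  −4t² + 16t − 16 = (−2)(2t² − 12t + 16) + (−8t + 16)
  2t² − 12t + 16 = (−(1/4)t + 1)(−8t + 16) + (0)
Last nonzero remainder: −8t + 16. Dividing through by −8 gives the monic gcd t − 2.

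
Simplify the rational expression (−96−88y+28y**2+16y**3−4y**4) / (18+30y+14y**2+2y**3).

(−48+4y+10y**2−2y**3)/(9+6y+y**2)

Repeated division with remainder:
  −4y**4+16y**3+28y**2−88y−96 = (−2y+22)(2y**3+14y**2+30y+18) + (−220y**2−712y−492)
  2y**3+14y**2+30y+18 = (−(1/110)y−207/6050)(−220y**2−712y−492) + ((3528/3025)y+3528/3025)
  −220y**2−712y−492 = (−(166375/882)y−124025/294)((3528/3025)y+3528/3025) + (0)
Last nonzero remainder: (3528/3025)y+3528/3025. Dividing through by 3528/3025 gives the monic gcd y+1.
Cancel y+1 from numerator and denominator to get the reduced form.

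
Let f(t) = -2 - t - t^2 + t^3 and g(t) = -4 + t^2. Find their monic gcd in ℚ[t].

-2 + t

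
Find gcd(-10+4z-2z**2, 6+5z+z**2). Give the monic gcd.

1

Apply the Euclidean algorithm:
  -2z**2+4z-10 = (-2)(z**2+5z+6) + (14z+2)
  z**2+5z+6 = ((1/14)z+17/49)(14z+2) + (260/49)
  14z+2 = ((343/130)z+49/130)(260/49) + (0)
The last nonzero remainder is the constant 260/49, so the polynomials are coprime and gcd = 1.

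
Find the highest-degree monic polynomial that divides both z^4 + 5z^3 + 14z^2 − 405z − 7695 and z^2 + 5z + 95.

Apply the Euclidean algorithm:
  z^4 + 5z^3 + 14z^2 − 405z − 7695 = (z^2 − 81)(z^2 + 5z + 95) + (0)
The last nonzero remainder z^2 + 5z + 95 is already monic.

z^2 + 5z + 95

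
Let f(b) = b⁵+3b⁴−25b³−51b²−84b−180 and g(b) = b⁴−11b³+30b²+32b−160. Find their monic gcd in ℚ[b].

b²−3b−10

Euclidean algorithm in ℚ[b]:
  b⁵+3b⁴−25b³−51b²−84b−180 = (b+14)(b⁴−11b³+30b²+32b−160) + (99b³−503b²−372b+2060)
  b⁴−11b³+30b²+32b−160 = ((1/99)b−586/9801)(99b³−503b²−372b+2060) + ((36100/9801)b²−(36100/3267)b−361000/9801)
  99b³−503b²−372b+2060 = ((970299/36100)b−1009503/18050)((36100/9801)b²−(36100/3267)b−361000/9801) + (0)
Last nonzero remainder: (36100/9801)b²−(36100/3267)b−361000/9801. Dividing through by 36100/9801 gives the monic gcd b²−3b−10.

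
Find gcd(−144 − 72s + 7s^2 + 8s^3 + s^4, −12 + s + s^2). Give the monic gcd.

Apply the Euclidean algorithm:
  s^4 + 8s^3 + 7s^2 − 72s − 144 = (s^2 + 7s + 12)(s^2 + s − 12) + (0)
The last nonzero remainder s^2 + s − 12 is already monic.

−12 + s + s^2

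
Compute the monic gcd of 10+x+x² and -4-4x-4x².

1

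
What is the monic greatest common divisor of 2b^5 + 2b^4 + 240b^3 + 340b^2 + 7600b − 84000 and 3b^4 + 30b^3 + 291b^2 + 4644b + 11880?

Apply the Euclidean algorithm:
  2b^5 + 2b^4 + 240b^3 + 340b^2 + 7600b − 84000 = ((2/3)b − 6)(3b^4 + 30b^3 + 291b^2 + 4644b + 11880) + (226b^3 − 1010b^2 + 27544b − 12720)
  3b^4 + 30b^3 + 291b^2 + 4644b + 11880 = ((3/226)b + 4905/25538)(226b^3 − 1010b^2 + 27544b − 12720) + ((1524096/12769)b^2 − (6096384/12769)b + 182891520/12769)
  226b^3 − 1010b^2 + 27544b − 12720 = ((1442897/762048)b − 676757/762048)((1524096/12769)b^2 − (6096384/12769)b + 182891520/12769) + (0)
Last nonzero remainder: (1524096/12769)b^2 − (6096384/12769)b + 182891520/12769. Dividing through by 1524096/12769 gives the monic gcd b^2 − 4b + 120.

b^2 − 4b + 120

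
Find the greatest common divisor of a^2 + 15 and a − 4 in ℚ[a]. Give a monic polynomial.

Apply the Euclidean algorithm:
  a^2 + 15 = (a + 4)(a − 4) + (31)
  a − 4 = ((1/31)a − 4/31)(31) + (0)
The last nonzero remainder is the constant 31, so the polynomials are coprime and gcd = 1.

1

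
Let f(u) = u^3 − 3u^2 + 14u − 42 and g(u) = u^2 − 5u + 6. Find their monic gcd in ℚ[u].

u − 3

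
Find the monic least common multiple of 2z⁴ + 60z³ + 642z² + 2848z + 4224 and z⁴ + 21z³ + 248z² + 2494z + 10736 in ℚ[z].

By polynomial division,
  2z⁴ + 60z³ + 642z² + 2848z + 4224 = (2)(z⁴ + 21z³ + 248z² + 2494z + 10736) + (18z³ + 146z² - 2140z - 17248)
  z⁴ + 21z³ + 248z² + 2494z + 10736 = ((1/18)z + 58/81)(18z³ + 146z² - 2140z - 17248) + ((21250/81)z² + (403750/81)z + 1870000/81)
  18z³ + 146z² - 2140z - 17248 = ((729/10625)z - 7938/10625)((21250/81)z² + (403750/81)z + 1870000/81) + (0)
Last nonzero remainder: (21250/81)z² + (403750/81)z + 1870000/81. Dividing through by 21250/81 gives the monic gcd z² + 19z + 88.
Then lcm(f, g) = f·g / gcd(f, g); expanding and making the result monic gives the answer.

z⁶ + 32z⁵ + 503z⁴ + 5726z³ + 44122z² + 177952z + 257664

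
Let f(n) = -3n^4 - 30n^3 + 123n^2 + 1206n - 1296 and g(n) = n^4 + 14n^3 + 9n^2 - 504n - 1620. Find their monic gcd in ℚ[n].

n^2 + 3n - 54

By polynomial division,
  -3n^4 - 30n^3 + 123n^2 + 1206n - 1296 = (-3)(n^4 + 14n^3 + 9n^2 - 504n - 1620) + (12n^3 + 150n^2 - 306n - 6156)
  n^4 + 14n^3 + 9n^2 - 504n - 1620 = ((1/12)n + 1/8)(12n^3 + 150n^2 - 306n - 6156) + ((63/4)n^2 + (189/4)n - 1701/2)
  12n^3 + 150n^2 - 306n - 6156 = ((16/21)n + 152/21)((63/4)n^2 + (189/4)n - 1701/2) + (0)
Last nonzero remainder: (63/4)n^2 + (189/4)n - 1701/2. Dividing through by 63/4 gives the monic gcd n^2 + 3n - 54.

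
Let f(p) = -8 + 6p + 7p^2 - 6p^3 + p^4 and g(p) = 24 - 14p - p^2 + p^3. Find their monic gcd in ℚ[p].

By polynomial division,
  p^4 - 6p^3 + 7p^2 + 6p - 8 = (p - 5)(p^3 - p^2 - 14p + 24) + (16p^2 - 88p + 112)
  p^3 - p^2 - 14p + 24 = ((1/16)p + 9/32)(16p^2 - 88p + 112) + ((15/4)p - 15/2)
  16p^2 - 88p + 112 = ((64/15)p - 224/15)((15/4)p - 15/2) + (0)
Last nonzero remainder: (15/4)p - 15/2. Dividing through by 15/4 gives the monic gcd p - 2.

-2 + p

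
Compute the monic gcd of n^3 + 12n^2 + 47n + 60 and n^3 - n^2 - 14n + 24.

Euclidean algorithm in ℚ[n]:
  n^3 + 12n^2 + 47n + 60 = (n^3 - n^2 - 14n + 24) + (13n^2 + 61n + 36)
  n^3 - n^2 - 14n + 24 = ((1/13)n - 74/169)(13n^2 + 61n + 36) + ((1680/169)n + 6720/169)
  13n^2 + 61n + 36 = ((2197/1680)n + 507/560)((1680/169)n + 6720/169) + (0)
Last nonzero remainder: (1680/169)n + 6720/169. Dividing through by 1680/169 gives the monic gcd n + 4.

n + 4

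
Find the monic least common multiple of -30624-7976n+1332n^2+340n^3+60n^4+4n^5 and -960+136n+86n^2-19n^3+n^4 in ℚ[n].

-612480-21712n+54876n^2-1188n^3+3n^4-105n^5-3n^6+n^7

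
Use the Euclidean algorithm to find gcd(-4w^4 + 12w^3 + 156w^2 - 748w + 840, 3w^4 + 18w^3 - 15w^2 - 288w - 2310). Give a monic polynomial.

w^2 + 2w - 35

By polynomial division,
  -4w^4 + 12w^3 + 156w^2 - 748w + 840 = (-4/3)(3w^4 + 18w^3 - 15w^2 - 288w - 2310) + (36w^3 + 136w^2 - 1132w - 2240)
  3w^4 + 18w^3 - 15w^2 - 288w - 2310 = ((1/12)w + 5/27)(36w^3 + 136w^2 - 1132w - 2240) + ((1462/27)w^2 + (2924/27)w - 51170/27)
  36w^3 + 136w^2 - 1132w - 2240 = ((486/731)w + 864/731)((1462/27)w^2 + (2924/27)w - 51170/27) + (0)
Last nonzero remainder: (1462/27)w^2 + (2924/27)w - 51170/27. Dividing through by 1462/27 gives the monic gcd w^2 + 2w - 35.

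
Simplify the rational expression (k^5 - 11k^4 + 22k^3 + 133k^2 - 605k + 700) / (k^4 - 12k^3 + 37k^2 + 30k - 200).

(k^3 - k^2 - 13k + 28)/(k^2 - 2k - 8)

By polynomial division,
  k^5 - 11k^4 + 22k^3 + 133k^2 - 605k + 700 = (k + 1)(k^4 - 12k^3 + 37k^2 + 30k - 200) + (-3k^3 + 66k^2 - 435k + 900)
  k^4 - 12k^3 + 37k^2 + 30k - 200 = (-(1/3)k - 10/3)(-3k^3 + 66k^2 - 435k + 900) + (112k^2 - 1120k + 2800)
  -3k^3 + 66k^2 - 435k + 900 = (-(3/112)k + 9/28)(112k^2 - 1120k + 2800) + (0)
Last nonzero remainder: 112k^2 - 1120k + 2800. Dividing through by 112 gives the monic gcd k^2 - 10k + 25.
Cancel k^2 - 10k + 25 from numerator and denominator to get the reduced form.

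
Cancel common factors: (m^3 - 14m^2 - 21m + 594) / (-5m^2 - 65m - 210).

(-m^2 + 20m - 99)/(5m + 35)

Repeated division with remainder:
  m^3 - 14m^2 - 21m + 594 = (-(1/5)m + 27/5)(-5m^2 - 65m - 210) + (288m + 1728)
  -5m^2 - 65m - 210 = (-(5/288)m - 35/288)(288m + 1728) + (0)
Last nonzero remainder: 288m + 1728. Dividing through by 288 gives the monic gcd m + 6.
Cancel m + 6 from numerator and denominator to get the reduced form.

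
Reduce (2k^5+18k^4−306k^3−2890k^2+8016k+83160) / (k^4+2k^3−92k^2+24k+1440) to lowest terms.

By polynomial division,
  2k^5+18k^4−306k^3−2890k^2+8016k+83160 = (2k+14)(k^4+2k^3−92k^2+24k+1440) + (−150k^3−1650k^2+4800k+63000)
  k^4+2k^3−92k^2+24k+1440 = (−(1/150)k+3/50)(−150k^3−1650k^2+4800k+63000) + (39k^2+156k−2340)
  −150k^3−1650k^2+4800k+63000 = (−(50/13)k−350/13)(39k^2+156k−2340) + (0)
Last nonzero remainder: 39k^2+156k−2340. Dividing through by 39 gives the monic gcd k^2+4k−60.
Cancel k^2+4k−60 from numerator and denominator to get the reduced form.

(2k^3+10k^2−226k−1386)/(k^2−2k−24)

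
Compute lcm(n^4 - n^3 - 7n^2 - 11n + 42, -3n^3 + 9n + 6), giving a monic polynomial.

n^6 + n^5 - 8n^4 - 26n^3 + 13n^2 + 73n + 42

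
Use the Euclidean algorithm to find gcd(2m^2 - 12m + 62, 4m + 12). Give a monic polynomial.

1

Euclidean algorithm in ℚ[m]:
  2m^2 - 12m + 62 = ((1/2)m - 9/2)(4m + 12) + (116)
  4m + 12 = ((1/29)m + 3/29)(116) + (0)
The last nonzero remainder is the constant 116, so the polynomials are coprime and gcd = 1.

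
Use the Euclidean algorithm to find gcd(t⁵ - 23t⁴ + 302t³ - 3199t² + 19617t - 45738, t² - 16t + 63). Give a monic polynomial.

t² - 16t + 63

Euclidean algorithm in ℚ[t]:
  t⁵ - 23t⁴ + 302t³ - 3199t² + 19617t - 45738 = (t³ - 7t² + 127t - 726)(t² - 16t + 63) + (0)
The last nonzero remainder t² - 16t + 63 is already monic.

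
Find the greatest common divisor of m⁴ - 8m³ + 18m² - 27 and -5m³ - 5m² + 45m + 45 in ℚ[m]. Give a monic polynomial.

Apply the Euclidean algorithm:
  m⁴ - 8m³ + 18m² - 27 = (-(1/5)m + 9/5)(-5m³ - 5m² + 45m + 45) + (36m² - 72m - 108)
  -5m³ - 5m² + 45m + 45 = (-(5/36)m - 5/12)(36m² - 72m - 108) + (0)
Last nonzero remainder: 36m² - 72m - 108. Dividing through by 36 gives the monic gcd m² - 2m - 3.

m² - 2m - 3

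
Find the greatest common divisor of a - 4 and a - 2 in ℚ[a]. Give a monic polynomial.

1

Apply the Euclidean algorithm:
  a - 4 = (a - 2) + (-2)
  a - 2 = (-(1/2)a + 1)(-2) + (0)
The last nonzero remainder is the constant -2, so the polynomials are coprime and gcd = 1.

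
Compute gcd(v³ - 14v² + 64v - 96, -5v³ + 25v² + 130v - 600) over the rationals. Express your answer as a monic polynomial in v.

v² - 10v + 24

Apply the Euclidean algorithm:
  v³ - 14v² + 64v - 96 = (-1/5)(-5v³ + 25v² + 130v - 600) + (-9v² + 90v - 216)
  -5v³ + 25v² + 130v - 600 = ((5/9)v + 25/9)(-9v² + 90v - 216) + (0)
Last nonzero remainder: -9v² + 90v - 216. Dividing through by -9 gives the monic gcd v² - 10v + 24.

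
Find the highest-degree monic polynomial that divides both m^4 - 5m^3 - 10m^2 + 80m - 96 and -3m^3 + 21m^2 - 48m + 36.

m^2 - 5m + 6

Repeated division with remainder:
  m^4 - 5m^3 - 10m^2 + 80m - 96 = (-(1/3)m - 2/3)(-3m^3 + 21m^2 - 48m + 36) + (-12m^2 + 60m - 72)
  -3m^3 + 21m^2 - 48m + 36 = ((1/4)m - 1/2)(-12m^2 + 60m - 72) + (0)
Last nonzero remainder: -12m^2 + 60m - 72. Dividing through by -12 gives the monic gcd m^2 - 5m + 6.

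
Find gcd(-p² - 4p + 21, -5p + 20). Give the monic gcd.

1

Apply the Euclidean algorithm:
  -p² - 4p + 21 = ((1/5)p + 8/5)(-5p + 20) + (-11)
  -5p + 20 = ((5/11)p - 20/11)(-11) + (0)
The last nonzero remainder is the constant -11, so the polynomials are coprime and gcd = 1.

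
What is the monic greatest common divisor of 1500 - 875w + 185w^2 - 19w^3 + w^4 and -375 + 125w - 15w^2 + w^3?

Repeated division with remainder:
  w^4 - 19w^3 + 185w^2 - 875w + 1500 = (w - 4)(w^3 - 15w^2 + 125w - 375) + (0)
The last nonzero remainder w^3 - 15w^2 + 125w - 375 is already monic.

-375 + 125w - 15w^2 + w^3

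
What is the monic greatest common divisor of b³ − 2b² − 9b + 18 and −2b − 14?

1

Repeated division with remainder:
  b³ − 2b² − 9b + 18 = (−(1/2)b² + (9/2)b − 27)(−2b − 14) + (−360)
  −2b − 14 = ((1/180)b + 7/180)(−360) + (0)
The last nonzero remainder is the constant −360, so the polynomials are coprime and gcd = 1.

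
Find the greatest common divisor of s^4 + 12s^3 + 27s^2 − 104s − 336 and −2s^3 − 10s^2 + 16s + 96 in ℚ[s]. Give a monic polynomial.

Euclidean algorithm in ℚ[s]:
  s^4 + 12s^3 + 27s^2 − 104s − 336 = (−(1/2)s − 7/2)(−2s^3 − 10s^2 + 16s + 96) + (0)
Last nonzero remainder: −2s^3 − 10s^2 + 16s + 96. Dividing through by −2 gives the monic gcd s^3 + 5s^2 − 8s − 48.

s^3 + 5s^2 − 8s − 48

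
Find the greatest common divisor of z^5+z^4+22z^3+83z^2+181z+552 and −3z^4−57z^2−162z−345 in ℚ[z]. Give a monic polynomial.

z^2−3z+23

Apply the Euclidean algorithm:
  z^5+z^4+22z^3+83z^2+181z+552 = (−(1/3)z−1/3)(−3z^4−57z^2−162z−345) + (3z^3+10z^2+12z+437)
  −3z^4−57z^2−162z−345 = (−z+10/3)(3z^3+10z^2+12z+437) + (−(235/3)z^2+235z−5405/3)
  3z^3+10z^2+12z+437 = (−(9/235)z−57/235)(−(235/3)z^2+235z−5405/3) + (0)
Last nonzero remainder: −(235/3)z^2+235z−5405/3. Dividing through by −235/3 gives the monic gcd z^2−3z+23.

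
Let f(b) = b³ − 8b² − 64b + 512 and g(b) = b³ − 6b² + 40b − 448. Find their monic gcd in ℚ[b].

Repeated division with remainder:
  b³ − 8b² − 64b + 512 = (b³ − 6b² + 40b − 448) + (−2b² − 104b + 960)
  b³ − 6b² + 40b − 448 = (−(1/2)b + 29)(−2b² − 104b + 960) + (3536b − 28288)
  −2b² − 104b + 960 = (−(1/1768)b − 15/442)(3536b − 28288) + (0)
Last nonzero remainder: 3536b − 28288. Dividing through by 3536 gives the monic gcd b − 8.

b − 8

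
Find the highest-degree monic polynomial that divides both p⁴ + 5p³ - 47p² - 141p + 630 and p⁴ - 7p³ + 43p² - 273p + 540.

Apply the Euclidean algorithm:
  p⁴ + 5p³ - 47p² - 141p + 630 = (p⁴ - 7p³ + 43p² - 273p + 540) + (12p³ - 90p² + 132p + 90)
  p⁴ - 7p³ + 43p² - 273p + 540 = ((1/12)p + 1/24)(12p³ - 90p² + 132p + 90) + ((143/4)p² - 286p + 2145/4)
  12p³ - 90p² + 132p + 90 = ((48/143)p + 24/143)((143/4)p² - 286p + 2145/4) + (0)
Last nonzero remainder: (143/4)p² - 286p + 2145/4. Dividing through by 143/4 gives the monic gcd p² - 8p + 15.

p² - 8p + 15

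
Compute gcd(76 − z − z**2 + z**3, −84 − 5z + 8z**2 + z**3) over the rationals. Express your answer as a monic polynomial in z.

4 + z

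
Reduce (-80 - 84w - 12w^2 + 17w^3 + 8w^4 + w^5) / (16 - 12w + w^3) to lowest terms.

Repeated division with remainder:
  w^5 + 8w^4 + 17w^3 - 12w^2 - 84w - 80 = (w^2 + 8w + 29)(w^3 - 12w + 16) + (68w^2 + 136w - 544)
  w^3 - 12w + 16 = ((1/68)w - 1/34)(68w^2 + 136w - 544) + (0)
Last nonzero remainder: 68w^2 + 136w - 544. Dividing through by 68 gives the monic gcd w^2 + 2w - 8.
Cancel w^2 + 2w - 8 from numerator and denominator to get the reduced form.

(10 + 13w + 6w^2 + w^3)/(-2 + w)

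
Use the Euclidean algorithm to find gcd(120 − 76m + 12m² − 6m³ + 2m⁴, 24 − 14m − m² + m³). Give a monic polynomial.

Euclidean algorithm in ℚ[m]:
  2m⁴ − 6m³ + 12m² − 76m + 120 = (2m − 4)(m³ − m² − 14m + 24) + (36m² − 180m + 216)
  m³ − m² − 14m + 24 = ((1/36)m + 1/9)(36m² − 180m + 216) + (0)
Last nonzero remainder: 36m² − 180m + 216. Dividing through by 36 gives the monic gcd m² − 5m + 6.

6 − 5m + m²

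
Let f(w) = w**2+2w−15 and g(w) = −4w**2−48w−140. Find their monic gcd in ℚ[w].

By polynomial division,
  w**2+2w−15 = (−1/4)(−4w**2−48w−140) + (−10w−50)
  −4w**2−48w−140 = ((2/5)w+14/5)(−10w−50) + (0)
Last nonzero remainder: −10w−50. Dividing through by −10 gives the monic gcd w+5.

w+5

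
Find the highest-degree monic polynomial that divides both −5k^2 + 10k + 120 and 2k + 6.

By polynomial division,
  −5k^2 + 10k + 120 = (−(5/2)k + 25/2)(2k + 6) + (45)
  2k + 6 = ((2/45)k + 2/15)(45) + (0)
The last nonzero remainder is the constant 45, so the polynomials are coprime and gcd = 1.

1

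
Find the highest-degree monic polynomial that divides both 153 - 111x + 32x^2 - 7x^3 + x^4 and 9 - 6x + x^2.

Euclidean algorithm in ℚ[x]:
  x^4 - 7x^3 + 32x^2 - 111x + 153 = (x^2 - x + 17)(x^2 - 6x + 9) + (0)
The last nonzero remainder x^2 - 6x + 9 is already monic.

9 - 6x + x^2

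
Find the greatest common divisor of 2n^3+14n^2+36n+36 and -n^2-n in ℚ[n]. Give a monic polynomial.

1

Repeated division with remainder:
  2n^3+14n^2+36n+36 = (-2n-12)(-n^2-n) + (24n+36)
  -n^2-n = (-(1/24)n+1/48)(24n+36) + (-3/4)
  24n+36 = (-32n-48)(-3/4) + (0)
The last nonzero remainder is the constant -3/4, so the polynomials are coprime and gcd = 1.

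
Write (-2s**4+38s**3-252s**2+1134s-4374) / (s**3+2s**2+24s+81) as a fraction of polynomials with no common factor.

(-2s**2+36s-162)/(s+3)

Repeated division with remainder:
  -2s**4+38s**3-252s**2+1134s-4374 = (-2s+42)(s**3+2s**2+24s+81) + (-288s**2+288s-7776)
  s**3+2s**2+24s+81 = (-(1/288)s-1/96)(-288s**2+288s-7776) + (0)
Last nonzero remainder: -288s**2+288s-7776. Dividing through by -288 gives the monic gcd s**2-s+27.
Cancel s**2-s+27 from numerator and denominator to get the reduced form.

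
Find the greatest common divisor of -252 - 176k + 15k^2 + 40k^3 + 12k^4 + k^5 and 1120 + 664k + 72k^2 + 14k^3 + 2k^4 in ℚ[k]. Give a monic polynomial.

Repeated division with remainder:
  k^5 + 12k^4 + 40k^3 + 15k^2 - 176k - 252 = ((1/2)k + 5/2)(2k^4 + 14k^3 + 72k^2 + 664k + 1120) + (-31k^3 - 497k^2 - 2396k - 3052)
  2k^4 + 14k^3 + 72k^2 + 664k + 1120 = (-(2/31)k + 560/961)(-31k^3 - 497k^2 - 2396k - 3052) + ((198960/961)k^2 + (1790640/961)k + 2785440/961)
  -31k^3 - 497k^2 - 2396k - 3052 = (-(29791/198960)k - 104749/99480)((198960/961)k^2 + (1790640/961)k + 2785440/961) + (0)
Last nonzero remainder: (198960/961)k^2 + (1790640/961)k + 2785440/961. Dividing through by 198960/961 gives the monic gcd k^2 + 9k + 14.

14 + 9k + k^2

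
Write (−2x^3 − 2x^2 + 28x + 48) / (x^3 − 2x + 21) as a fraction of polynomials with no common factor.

Euclidean algorithm in ℚ[x]:
  −2x^3 − 2x^2 + 28x + 48 = (−2)(x^3 − 2x + 21) + (−2x^2 + 24x + 90)
  x^3 − 2x + 21 = (−(1/2)x − 6)(−2x^2 + 24x + 90) + (187x + 561)
  −2x^2 + 24x + 90 = (−(2/187)x + 30/187)(187x + 561) + (0)
Last nonzero remainder: 187x + 561. Dividing through by 187 gives the monic gcd x + 3.
Cancel x + 3 from numerator and denominator to get the reduced form.

(−2x^2 + 4x + 16)/(x^2 − 3x + 7)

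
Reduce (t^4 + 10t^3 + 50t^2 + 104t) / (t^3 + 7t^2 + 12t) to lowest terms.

(t^2 + 6t + 26)/(t + 3)

Euclidean algorithm in ℚ[t]:
  t^4 + 10t^3 + 50t^2 + 104t = (t + 3)(t^3 + 7t^2 + 12t) + (17t^2 + 68t)
  t^3 + 7t^2 + 12t = ((1/17)t + 3/17)(17t^2 + 68t) + (0)
Last nonzero remainder: 17t^2 + 68t. Dividing through by 17 gives the monic gcd t^2 + 4t.
Cancel t^2 + 4t from numerator and denominator to get the reduced form.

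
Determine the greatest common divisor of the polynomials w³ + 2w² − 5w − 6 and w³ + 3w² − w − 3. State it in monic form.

w² + 4w + 3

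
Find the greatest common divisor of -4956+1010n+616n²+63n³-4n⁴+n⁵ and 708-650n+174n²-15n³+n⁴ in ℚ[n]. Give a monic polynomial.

Euclidean algorithm in ℚ[n]:
  n⁵-4n⁴+63n³+616n²+1010n-4956 = (n+11)(n⁴-15n³+174n²-650n+708) + (54n³-648n²+7452n-12744)
  n⁴-15n³+174n²-650n+708 = ((1/54)n-1/18)(54n³-648n²+7452n-12744) + (0)
Last nonzero remainder: 54n³-648n²+7452n-12744. Dividing through by 54 gives the monic gcd n³-12n²+138n-236.

-236+138n-12n²+n³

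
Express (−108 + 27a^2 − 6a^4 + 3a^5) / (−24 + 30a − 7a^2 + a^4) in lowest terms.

(−18 − 9a + 3a^2 + 3a^3)/(−4 + 3a + a^2)

Repeated division with remainder:
  3a^5 − 6a^4 + 27a^2 − 108 = (3a − 6)(a^4 − 7a^2 + 30a − 24) + (21a^3 − 105a^2 + 252a − 252)
  a^4 − 7a^2 + 30a − 24 = ((1/21)a + 5/21)(21a^3 − 105a^2 + 252a − 252) + (6a^2 − 18a + 36)
  21a^3 − 105a^2 + 252a − 252 = ((7/2)a − 7)(6a^2 − 18a + 36) + (0)
Last nonzero remainder: 6a^2 − 18a + 36. Dividing through by 6 gives the monic gcd a^2 − 3a + 6.
Cancel a^2 − 3a + 6 from numerator and denominator to get the reduced form.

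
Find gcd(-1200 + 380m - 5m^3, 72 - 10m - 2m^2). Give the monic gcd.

Apply the Euclidean algorithm:
  -5m^3 + 380m - 1200 = ((5/2)m - 25/2)(-2m^2 - 10m + 72) + (75m - 300)
  -2m^2 - 10m + 72 = (-(2/75)m - 6/25)(75m - 300) + (0)
Last nonzero remainder: 75m - 300. Dividing through by 75 gives the monic gcd m - 4.

-4 + m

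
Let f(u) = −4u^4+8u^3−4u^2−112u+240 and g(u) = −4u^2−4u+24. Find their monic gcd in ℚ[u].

u^2+u−6

Apply the Euclidean algorithm:
  −4u^4+8u^3−4u^2−112u+240 = (u^2−3u+10)(−4u^2−4u+24) + (0)
Last nonzero remainder: −4u^2−4u+24. Dividing through by −4 gives the monic gcd u^2+u−6.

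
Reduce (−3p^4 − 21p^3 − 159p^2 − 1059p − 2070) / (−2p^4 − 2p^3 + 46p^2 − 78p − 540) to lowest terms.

(3p^2 − 3p + 138)/(2p^2 − 14p + 36)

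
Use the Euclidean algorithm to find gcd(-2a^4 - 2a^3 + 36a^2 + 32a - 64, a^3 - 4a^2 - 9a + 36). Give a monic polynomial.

a - 4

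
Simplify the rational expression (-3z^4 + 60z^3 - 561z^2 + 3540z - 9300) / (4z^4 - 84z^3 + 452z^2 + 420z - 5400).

(-3z^2 + 15z - 186)/(4z^2 - 24z - 108)

Euclidean algorithm in ℚ[z]:
  -3z^4 + 60z^3 - 561z^2 + 3540z - 9300 = (-3/4)(4z^4 - 84z^3 + 452z^2 + 420z - 5400) + (-3z^3 - 222z^2 + 3855z - 13350)
  4z^4 - 84z^3 + 452z^2 + 420z - 5400 = (-(4/3)z + 380/3)(-3z^3 - 222z^2 + 3855z - 13350) + (33712z^2 - 505680z + 1685600)
  -3z^3 - 222z^2 + 3855z - 13350 = (-(3/33712)z - 267/33712)(33712z^2 - 505680z + 1685600) + (0)
Last nonzero remainder: 33712z^2 - 505680z + 1685600. Dividing through by 33712 gives the monic gcd z^2 - 15z + 50.
Cancel z^2 - 15z + 50 from numerator and denominator to get the reduced form.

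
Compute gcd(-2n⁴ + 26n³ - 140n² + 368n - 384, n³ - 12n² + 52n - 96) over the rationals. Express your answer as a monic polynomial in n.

By polynomial division,
  -2n⁴ + 26n³ - 140n² + 368n - 384 = (-2n + 2)(n³ - 12n² + 52n - 96) + (-12n² + 72n - 192)
  n³ - 12n² + 52n - 96 = (-(1/12)n + 1/2)(-12n² + 72n - 192) + (0)
Last nonzero remainder: -12n² + 72n - 192. Dividing through by -12 gives the monic gcd n² - 6n + 16.

n² - 6n + 16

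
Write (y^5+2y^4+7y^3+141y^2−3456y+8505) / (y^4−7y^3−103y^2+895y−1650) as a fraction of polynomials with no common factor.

Apply the Euclidean algorithm:
  y^5+2y^4+7y^3+141y^2−3456y+8505 = (y+9)(y^4−7y^3−103y^2+895y−1650) + (173y^3+173y^2−9861y+23355)
  y^4−7y^3−103y^2+895y−1650 = ((1/173)y−8/173)(173y^3+173y^2−9861y+23355) + (−38y^2+304y−570)
  173y^3+173y^2−9861y+23355 = (−(173/38)y−1557/38)(−38y^2+304y−570) + (0)
Last nonzero remainder: −38y^2+304y−570. Dividing through by −38 gives the monic gcd y^2−8y+15.
Cancel y^2−8y+15 from numerator and denominator to get the reduced form.

(y^3+10y^2+72y+567)/(y^2+y−110)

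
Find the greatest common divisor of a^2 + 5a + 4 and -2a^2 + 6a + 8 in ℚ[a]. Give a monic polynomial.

Apply the Euclidean algorithm:
  a^2 + 5a + 4 = (-1/2)(-2a^2 + 6a + 8) + (8a + 8)
  -2a^2 + 6a + 8 = (-(1/4)a + 1)(8a + 8) + (0)
Last nonzero remainder: 8a + 8. Dividing through by 8 gives the monic gcd a + 1.

a + 1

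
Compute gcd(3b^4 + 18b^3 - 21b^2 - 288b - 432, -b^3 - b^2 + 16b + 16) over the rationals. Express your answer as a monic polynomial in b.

b^2 - 16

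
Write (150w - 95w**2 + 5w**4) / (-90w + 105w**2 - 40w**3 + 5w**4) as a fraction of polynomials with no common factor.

(5 + w)/(-3 + w)

Euclidean algorithm in ℚ[w]:
  5w**4 - 95w**2 + 150w = (5w**4 - 40w**3 + 105w**2 - 90w) + (40w**3 - 200w**2 + 240w)
  5w**4 - 40w**3 + 105w**2 - 90w = ((1/8)w - 3/8)(40w**3 - 200w**2 + 240w) + (0)
Last nonzero remainder: 40w**3 - 200w**2 + 240w. Dividing through by 40 gives the monic gcd w**3 - 5w**2 + 6w.
Cancel w**3 - 5w**2 + 6w from numerator and denominator to get the reduced form.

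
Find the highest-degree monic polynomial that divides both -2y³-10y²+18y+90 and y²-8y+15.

y-3

Euclidean algorithm in ℚ[y]:
  -2y³-10y²+18y+90 = (-2y-26)(y²-8y+15) + (-160y+480)
  y²-8y+15 = (-(1/160)y+1/32)(-160y+480) + (0)
Last nonzero remainder: -160y+480. Dividing through by -160 gives the monic gcd y-3.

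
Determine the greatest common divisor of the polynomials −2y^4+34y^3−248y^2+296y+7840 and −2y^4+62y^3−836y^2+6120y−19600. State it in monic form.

Apply the Euclidean algorithm:
  −2y^4+34y^3−248y^2+296y+7840 = (−2y^4+62y^3−836y^2+6120y−19600) + (−28y^3+588y^2−5824y+27440)
  −2y^4+62y^3−836y^2+6120y−19600 = ((1/14)y−5/7)(−28y^3+588y^2−5824y+27440) + (0)
Last nonzero remainder: −28y^3+588y^2−5824y+27440. Dividing through by −28 gives the monic gcd y^3−21y^2+208y−980.

y^3−21y^2+208y−980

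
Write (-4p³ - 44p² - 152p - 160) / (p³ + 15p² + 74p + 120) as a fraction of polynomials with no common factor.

Euclidean algorithm in ℚ[p]:
  -4p³ - 44p² - 152p - 160 = (-4)(p³ + 15p² + 74p + 120) + (16p² + 144p + 320)
  p³ + 15p² + 74p + 120 = ((1/16)p + 3/8)(16p² + 144p + 320) + (0)
Last nonzero remainder: 16p² + 144p + 320. Dividing through by 16 gives the monic gcd p² + 9p + 20.
Cancel p² + 9p + 20 from numerator and denominator to get the reduced form.

(-4p - 8)/(p + 6)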